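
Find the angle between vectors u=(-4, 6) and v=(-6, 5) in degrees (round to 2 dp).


u.v = 54, |u| = sqrt(52) = 7.2111, |v| = sqrt(61) = 7.8102
cos(theta) = u.v/(|u||v|) = 54/sqrt(3172) = 0.958798
theta = acos(0.958798) = 16.5 degrees

16.5 degrees


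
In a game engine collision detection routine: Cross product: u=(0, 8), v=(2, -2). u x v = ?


u x v = u_x*v_y - u_y*v_x = 0*(-2) - 8*2
= 0 - 16 = -16

-16


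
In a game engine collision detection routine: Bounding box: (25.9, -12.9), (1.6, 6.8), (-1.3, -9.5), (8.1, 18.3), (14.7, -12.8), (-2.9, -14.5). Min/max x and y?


x range: [-2.9, 25.9]
y range: [-14.5, 18.3]
Bounding box: (-2.9,-14.5) to (25.9,18.3)

(-2.9,-14.5) to (25.9,18.3)


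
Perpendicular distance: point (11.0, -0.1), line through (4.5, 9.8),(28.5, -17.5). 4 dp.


|cross product| = 60.15
|line direction| = sqrt(1321.29) = 36.3496
Distance = 60.15/sqrt(1321.29) = 1.6548

1.6548


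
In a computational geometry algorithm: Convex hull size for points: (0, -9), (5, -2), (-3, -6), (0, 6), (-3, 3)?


Convex hull vertices (CCW): (-3, -6), (0, -9), (5, -2), (0, 6), (-3, 3)
Count = 5

5


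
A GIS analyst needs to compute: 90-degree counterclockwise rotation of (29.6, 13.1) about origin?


90° CCW: (x,y) -> (-y, x)
(29.6,13.1) -> (-13.1, 29.6)

(-13.1, 29.6)


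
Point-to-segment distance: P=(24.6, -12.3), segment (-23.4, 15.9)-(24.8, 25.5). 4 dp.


Project P onto AB: t = 0.8458 (clamped to [0,1])
Closest point on segment: (17.3663, 24.0194)
Distance: 37.0328

37.0328


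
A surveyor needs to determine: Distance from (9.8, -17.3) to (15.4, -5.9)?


dx=5.6, dy=11.4
d^2 = 5.6^2 + 11.4^2 = 161.32
d = sqrt(161.32) = 12.7012

12.7012


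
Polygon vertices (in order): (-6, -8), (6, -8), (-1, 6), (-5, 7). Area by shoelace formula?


Shoelace sum: ((-6)*(-8) - 6*(-8)) + (6*6 - (-1)*(-8)) + ((-1)*7 - (-5)*6) + ((-5)*(-8) - (-6)*7)
= 229
Area = |229|/2 = 114.5

114.5


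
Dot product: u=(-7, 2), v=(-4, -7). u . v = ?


u . v = u_x*v_x + u_y*v_y = (-7)*(-4) + 2*(-7)
= 28 + (-14) = 14

14


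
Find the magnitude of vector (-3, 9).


|u| = sqrt((-3)^2 + 9^2) = sqrt(90) = 9.4868

9.4868


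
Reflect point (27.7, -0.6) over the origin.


Reflection over origin: (x,y) -> (-x,-y)
(27.7, -0.6) -> (-27.7, 0.6)

(-27.7, 0.6)


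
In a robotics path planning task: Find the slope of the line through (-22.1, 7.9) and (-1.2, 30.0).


slope = (y2-y1)/(x2-x1) = (30-7.9)/((-1.2)-(-22.1)) = 22.1/20.9 = 1.0574

1.0574


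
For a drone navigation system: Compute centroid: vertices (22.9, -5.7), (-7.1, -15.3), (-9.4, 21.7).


Centroid = ((x_A+x_B+x_C)/3, (y_A+y_B+y_C)/3)
= ((22.9+(-7.1)+(-9.4))/3, ((-5.7)+(-15.3)+21.7)/3)
= (2.1333, 0.2333)

(2.1333, 0.2333)


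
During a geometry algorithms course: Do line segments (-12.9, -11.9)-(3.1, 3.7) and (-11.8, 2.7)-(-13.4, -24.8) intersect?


Cross products: d1=-6.89, d2=408.15, d3=216.44, d4=-198.6
d1*d2 < 0 and d3*d4 < 0? yes

Yes, they intersect


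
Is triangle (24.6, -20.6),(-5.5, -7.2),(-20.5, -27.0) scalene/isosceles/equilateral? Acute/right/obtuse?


Side lengths squared: AB^2=1085.57, BC^2=617.04, CA^2=2074.97
Sorted: [617.04, 1085.57, 2074.97]
By sides: Scalene, By angles: Obtuse

Scalene, Obtuse


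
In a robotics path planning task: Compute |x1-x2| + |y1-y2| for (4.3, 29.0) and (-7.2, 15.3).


|4.3-(-7.2)| + |29-15.3| = 11.5 + 13.7 = 25.2

25.2


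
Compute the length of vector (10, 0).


|u| = sqrt(10^2 + 0^2) = sqrt(100) = 10

10


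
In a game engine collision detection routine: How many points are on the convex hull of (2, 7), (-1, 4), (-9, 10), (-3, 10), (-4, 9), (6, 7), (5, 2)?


Convex hull vertices (CCW): (-9, 10), (-1, 4), (5, 2), (6, 7), (-3, 10)
Count = 5

5


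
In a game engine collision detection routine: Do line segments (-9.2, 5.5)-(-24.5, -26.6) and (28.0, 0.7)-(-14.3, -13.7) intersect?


Cross products: d1=-738.72, d2=398.79, d3=1267.56, d4=130.05
d1*d2 < 0 and d3*d4 < 0? no

No, they don't intersect


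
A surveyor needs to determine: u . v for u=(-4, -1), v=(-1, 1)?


u . v = u_x*v_x + u_y*v_y = (-4)*(-1) + (-1)*1
= 4 + (-1) = 3

3


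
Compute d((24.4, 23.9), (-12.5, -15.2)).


dx=-36.9, dy=-39.1
d^2 = (-36.9)^2 + (-39.1)^2 = 2890.42
d = sqrt(2890.42) = 53.7626

53.7626


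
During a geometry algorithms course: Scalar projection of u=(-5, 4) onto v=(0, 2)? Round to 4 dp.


u.v = 8, |v| = sqrt(4) = 2
Scalar projection = u.v / |v| = 8 / sqrt(4) = 4

4


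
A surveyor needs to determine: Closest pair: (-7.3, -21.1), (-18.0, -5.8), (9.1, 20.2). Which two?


d(P0,P1) = 18.6703, d(P0,P2) = 44.437, d(P1,P2) = 37.5554
Closest: P0 and P1

Closest pair: (-7.3, -21.1) and (-18.0, -5.8), distance = 18.6703


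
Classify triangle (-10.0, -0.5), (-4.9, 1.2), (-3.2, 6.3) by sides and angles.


Side lengths squared: AB^2=28.9, BC^2=28.9, CA^2=92.48
Sorted: [28.9, 28.9, 92.48]
By sides: Isosceles, By angles: Obtuse

Isosceles, Obtuse


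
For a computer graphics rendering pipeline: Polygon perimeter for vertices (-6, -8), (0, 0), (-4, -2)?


Sides: (-6, -8)->(0, 0): sqrt(100) = 10, (0, 0)->(-4, -2): sqrt(20) = 4.472136, (-4, -2)->(-6, -8): sqrt(40) = 6.324555
Sum = 20.796691
Perimeter = 20.7967

20.7967


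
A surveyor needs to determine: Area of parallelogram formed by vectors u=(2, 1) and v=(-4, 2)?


|u x v| = |2*2 - 1*(-4)|
= |4 - (-4)| = 8

8


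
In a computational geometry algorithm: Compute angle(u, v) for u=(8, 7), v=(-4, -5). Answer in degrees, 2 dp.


u.v = -67, |u| = sqrt(113) = 10.6301, |v| = sqrt(41) = 6.4031
cos(theta) = u.v/(|u||v|) = -67/sqrt(4633) = -0.984337
theta = acos(-0.984337) = 169.85 degrees

169.85 degrees


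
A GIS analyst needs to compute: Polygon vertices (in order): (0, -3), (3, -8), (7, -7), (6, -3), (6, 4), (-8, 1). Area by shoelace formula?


Shoelace sum: (0*(-8) - 3*(-3)) + (3*(-7) - 7*(-8)) + (7*(-3) - 6*(-7)) + (6*4 - 6*(-3)) + (6*1 - (-8)*4) + ((-8)*(-3) - 0*1)
= 169
Area = |169|/2 = 84.5

84.5


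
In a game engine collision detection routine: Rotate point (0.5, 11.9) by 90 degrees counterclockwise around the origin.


90° CCW: (x,y) -> (-y, x)
(0.5,11.9) -> (-11.9, 0.5)

(-11.9, 0.5)


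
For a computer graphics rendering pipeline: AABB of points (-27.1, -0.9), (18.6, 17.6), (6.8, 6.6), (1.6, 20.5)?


x range: [-27.1, 18.6]
y range: [-0.9, 20.5]
Bounding box: (-27.1,-0.9) to (18.6,20.5)

(-27.1,-0.9) to (18.6,20.5)


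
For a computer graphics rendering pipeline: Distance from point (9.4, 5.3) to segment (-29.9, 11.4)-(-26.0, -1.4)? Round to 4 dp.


Project P onto AB: t = 1 (clamped to [0,1])
Closest point on segment: (-26, -1.4)
Distance: 36.0285

36.0285


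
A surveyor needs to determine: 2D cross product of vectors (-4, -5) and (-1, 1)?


u x v = u_x*v_y - u_y*v_x = (-4)*1 - (-5)*(-1)
= (-4) - 5 = -9

-9


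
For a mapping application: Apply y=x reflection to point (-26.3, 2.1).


Reflection over y=x: (x,y) -> (y,x)
(-26.3, 2.1) -> (2.1, -26.3)

(2.1, -26.3)


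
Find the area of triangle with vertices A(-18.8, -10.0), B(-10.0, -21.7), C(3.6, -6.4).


Area = |x_A(y_B-y_C) + x_B(y_C-y_A) + x_C(y_A-y_B)|/2
= |287.64 + (-36) + 42.12|/2
= 293.76/2 = 146.88

146.88


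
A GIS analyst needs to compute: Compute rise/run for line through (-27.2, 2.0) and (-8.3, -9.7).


slope = (y2-y1)/(x2-x1) = ((-9.7)-2)/((-8.3)-(-27.2)) = (-11.7)/18.9 = -0.619

-0.619


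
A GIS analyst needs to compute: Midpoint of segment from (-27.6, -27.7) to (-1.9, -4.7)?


M = (((-27.6)+(-1.9))/2, ((-27.7)+(-4.7))/2)
= (-14.75, -16.2)

(-14.75, -16.2)


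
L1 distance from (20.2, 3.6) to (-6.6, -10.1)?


|20.2-(-6.6)| + |3.6-(-10.1)| = 26.8 + 13.7 = 40.5

40.5


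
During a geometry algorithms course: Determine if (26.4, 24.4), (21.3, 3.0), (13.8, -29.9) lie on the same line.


Cross product: (21.3-26.4)*((-29.9)-24.4) - (3-24.4)*(13.8-26.4)
= 7.29

No, not collinear


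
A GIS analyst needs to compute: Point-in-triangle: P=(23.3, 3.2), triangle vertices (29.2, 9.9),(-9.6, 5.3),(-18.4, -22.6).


Cross products: AB x AP = 232.82, BC x BP = 936.39, CA x CP = -127.17
All same sign? no

No, outside


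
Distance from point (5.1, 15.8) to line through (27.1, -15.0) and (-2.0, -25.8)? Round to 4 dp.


|cross product| = 1133.88
|line direction| = sqrt(963.45) = 31.0395
Distance = 1133.88/sqrt(963.45) = 36.5302

36.5302


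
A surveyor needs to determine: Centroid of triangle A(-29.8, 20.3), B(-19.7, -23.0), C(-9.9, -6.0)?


Centroid = ((x_A+x_B+x_C)/3, (y_A+y_B+y_C)/3)
= (((-29.8)+(-19.7)+(-9.9))/3, (20.3+(-23)+(-6))/3)
= (-19.8, -2.9)

(-19.8, -2.9)


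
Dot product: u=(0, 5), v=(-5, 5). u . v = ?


u . v = u_x*v_x + u_y*v_y = 0*(-5) + 5*5
= 0 + 25 = 25

25


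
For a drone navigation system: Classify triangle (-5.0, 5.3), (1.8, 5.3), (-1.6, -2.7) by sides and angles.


Side lengths squared: AB^2=46.24, BC^2=75.56, CA^2=75.56
Sorted: [46.24, 75.56, 75.56]
By sides: Isosceles, By angles: Acute

Isosceles, Acute


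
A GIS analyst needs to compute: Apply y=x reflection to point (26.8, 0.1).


Reflection over y=x: (x,y) -> (y,x)
(26.8, 0.1) -> (0.1, 26.8)

(0.1, 26.8)


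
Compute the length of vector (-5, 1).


|u| = sqrt((-5)^2 + 1^2) = sqrt(26) = 5.099

5.099


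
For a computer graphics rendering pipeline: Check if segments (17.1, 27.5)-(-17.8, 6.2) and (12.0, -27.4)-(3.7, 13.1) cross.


Cross products: d1=-662.22, d2=928.02, d3=1807.38, d4=217.14
d1*d2 < 0 and d3*d4 < 0? no

No, they don't intersect


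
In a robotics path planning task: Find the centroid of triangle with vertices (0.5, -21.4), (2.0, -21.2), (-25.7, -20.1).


Centroid = ((x_A+x_B+x_C)/3, (y_A+y_B+y_C)/3)
= ((0.5+2+(-25.7))/3, ((-21.4)+(-21.2)+(-20.1))/3)
= (-7.7333, -20.9)

(-7.7333, -20.9)


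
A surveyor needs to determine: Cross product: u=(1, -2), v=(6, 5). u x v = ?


u x v = u_x*v_y - u_y*v_x = 1*5 - (-2)*6
= 5 - (-12) = 17

17


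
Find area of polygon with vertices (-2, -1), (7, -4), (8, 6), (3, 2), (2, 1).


Shoelace sum: ((-2)*(-4) - 7*(-1)) + (7*6 - 8*(-4)) + (8*2 - 3*6) + (3*1 - 2*2) + (2*(-1) - (-2)*1)
= 86
Area = |86|/2 = 43

43


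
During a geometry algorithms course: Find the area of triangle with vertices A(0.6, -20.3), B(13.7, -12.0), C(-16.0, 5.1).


Area = |x_A(y_B-y_C) + x_B(y_C-y_A) + x_C(y_A-y_B)|/2
= |(-10.26) + 347.98 + 132.8|/2
= 470.52/2 = 235.26

235.26


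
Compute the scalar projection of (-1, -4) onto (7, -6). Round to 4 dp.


u.v = 17, |v| = sqrt(85) = 9.2195
Scalar projection = u.v / |v| = 17 / sqrt(85) = 1.8439

1.8439


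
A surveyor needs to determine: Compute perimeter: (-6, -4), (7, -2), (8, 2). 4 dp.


Sides: (-6, -4)->(7, -2): sqrt(173) = 13.152946, (7, -2)->(8, 2): sqrt(17) = 4.123106, (8, 2)->(-6, -4): sqrt(232) = 15.231546
Sum = 32.507598
Perimeter = 32.5076

32.5076


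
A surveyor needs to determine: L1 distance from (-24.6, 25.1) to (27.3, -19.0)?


|(-24.6)-27.3| + |25.1-(-19)| = 51.9 + 44.1 = 96

96


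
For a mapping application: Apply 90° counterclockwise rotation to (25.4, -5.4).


90° CCW: (x,y) -> (-y, x)
(25.4,-5.4) -> (5.4, 25.4)

(5.4, 25.4)


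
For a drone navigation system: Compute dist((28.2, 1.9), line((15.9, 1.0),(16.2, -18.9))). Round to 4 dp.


|cross product| = 245.04
|line direction| = sqrt(396.1) = 19.9023
Distance = 245.04/sqrt(396.1) = 12.3122

12.3122


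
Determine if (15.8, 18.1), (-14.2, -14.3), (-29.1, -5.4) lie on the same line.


Cross product: ((-14.2)-15.8)*((-5.4)-18.1) - ((-14.3)-18.1)*((-29.1)-15.8)
= -749.76

No, not collinear


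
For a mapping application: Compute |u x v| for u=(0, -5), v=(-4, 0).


|u x v| = |0*0 - (-5)*(-4)|
= |0 - 20| = 20

20


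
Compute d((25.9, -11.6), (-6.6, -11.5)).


dx=-32.5, dy=0.1
d^2 = (-32.5)^2 + 0.1^2 = 1056.26
d = sqrt(1056.26) = 32.5002

32.5002


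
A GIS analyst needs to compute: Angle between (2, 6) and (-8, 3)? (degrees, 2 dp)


u.v = 2, |u| = sqrt(40) = 6.3246, |v| = sqrt(73) = 8.544
cos(theta) = u.v/(|u||v|) = 2/sqrt(2920) = 0.037012
theta = acos(0.037012) = 87.88 degrees

87.88 degrees


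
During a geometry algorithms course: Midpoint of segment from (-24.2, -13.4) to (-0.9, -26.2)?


M = (((-24.2)+(-0.9))/2, ((-13.4)+(-26.2))/2)
= (-12.55, -19.8)

(-12.55, -19.8)


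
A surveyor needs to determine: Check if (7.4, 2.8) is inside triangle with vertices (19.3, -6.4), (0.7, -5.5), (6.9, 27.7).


Cross products: AB x AP = -160.41, BC x BP = -170.98, CA x CP = -291.71
All same sign? yes

Yes, inside


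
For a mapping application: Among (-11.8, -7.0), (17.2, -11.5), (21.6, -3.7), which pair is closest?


d(P0,P1) = 29.3471, d(P0,P2) = 33.5626, d(P1,P2) = 8.9554
Closest: P1 and P2

Closest pair: (17.2, -11.5) and (21.6, -3.7), distance = 8.9554


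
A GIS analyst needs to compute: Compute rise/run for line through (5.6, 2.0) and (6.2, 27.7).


slope = (y2-y1)/(x2-x1) = (27.7-2)/(6.2-5.6) = 25.7/0.6 = 42.8333

42.8333


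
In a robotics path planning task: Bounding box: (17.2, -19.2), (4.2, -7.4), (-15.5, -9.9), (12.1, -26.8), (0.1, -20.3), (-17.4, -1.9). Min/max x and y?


x range: [-17.4, 17.2]
y range: [-26.8, -1.9]
Bounding box: (-17.4,-26.8) to (17.2,-1.9)

(-17.4,-26.8) to (17.2,-1.9)


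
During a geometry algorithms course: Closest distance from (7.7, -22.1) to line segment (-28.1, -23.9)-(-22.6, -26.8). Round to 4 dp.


Project P onto AB: t = 1 (clamped to [0,1])
Closest point on segment: (-22.6, -26.8)
Distance: 30.6624

30.6624


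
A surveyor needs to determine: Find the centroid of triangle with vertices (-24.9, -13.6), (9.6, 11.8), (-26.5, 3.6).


Centroid = ((x_A+x_B+x_C)/3, (y_A+y_B+y_C)/3)
= (((-24.9)+9.6+(-26.5))/3, ((-13.6)+11.8+3.6)/3)
= (-13.9333, 0.6)

(-13.9333, 0.6)


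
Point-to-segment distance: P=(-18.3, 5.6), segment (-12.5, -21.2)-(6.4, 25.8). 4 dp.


Project P onto AB: t = 0.4481 (clamped to [0,1])
Closest point on segment: (-4.0305, -0.1382)
Distance: 15.3801

15.3801


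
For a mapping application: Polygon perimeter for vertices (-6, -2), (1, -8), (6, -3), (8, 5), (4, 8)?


Sides: (-6, -2)->(1, -8): sqrt(85) = 9.219544, (1, -8)->(6, -3): sqrt(50) = 7.071068, (6, -3)->(8, 5): sqrt(68) = 8.246211, (8, 5)->(4, 8): sqrt(25) = 5, (4, 8)->(-6, -2): sqrt(200) = 14.142136
Sum = 43.678959
Perimeter = 43.679

43.679


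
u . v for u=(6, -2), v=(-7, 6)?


u . v = u_x*v_x + u_y*v_y = 6*(-7) + (-2)*6
= (-42) + (-12) = -54

-54


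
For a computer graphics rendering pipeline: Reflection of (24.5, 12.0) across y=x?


Reflection over y=x: (x,y) -> (y,x)
(24.5, 12) -> (12, 24.5)

(12, 24.5)


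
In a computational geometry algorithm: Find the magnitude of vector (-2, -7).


|u| = sqrt((-2)^2 + (-7)^2) = sqrt(53) = 7.2801

7.2801


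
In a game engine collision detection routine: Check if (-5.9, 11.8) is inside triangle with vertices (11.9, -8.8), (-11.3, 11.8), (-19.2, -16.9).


Cross products: AB x AP = -111.24, BC x BP = 154.98, CA x CP = 784.84
All same sign? no

No, outside


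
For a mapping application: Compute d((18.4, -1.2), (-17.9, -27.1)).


dx=-36.3, dy=-25.9
d^2 = (-36.3)^2 + (-25.9)^2 = 1988.5
d = sqrt(1988.5) = 44.5926

44.5926


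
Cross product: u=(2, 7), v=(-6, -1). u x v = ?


u x v = u_x*v_y - u_y*v_x = 2*(-1) - 7*(-6)
= (-2) - (-42) = 40

40


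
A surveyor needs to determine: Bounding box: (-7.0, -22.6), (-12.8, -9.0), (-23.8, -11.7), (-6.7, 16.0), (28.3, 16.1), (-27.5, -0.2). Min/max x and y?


x range: [-27.5, 28.3]
y range: [-22.6, 16.1]
Bounding box: (-27.5,-22.6) to (28.3,16.1)

(-27.5,-22.6) to (28.3,16.1)


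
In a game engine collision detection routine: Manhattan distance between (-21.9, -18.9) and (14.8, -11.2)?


|(-21.9)-14.8| + |(-18.9)-(-11.2)| = 36.7 + 7.7 = 44.4

44.4


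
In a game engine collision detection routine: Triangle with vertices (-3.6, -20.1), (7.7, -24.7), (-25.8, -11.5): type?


Side lengths squared: AB^2=148.85, BC^2=1296.49, CA^2=566.8
Sorted: [148.85, 566.8, 1296.49]
By sides: Scalene, By angles: Obtuse

Scalene, Obtuse


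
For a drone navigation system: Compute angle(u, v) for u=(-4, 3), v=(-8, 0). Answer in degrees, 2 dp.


u.v = 32, |u| = sqrt(25) = 5, |v| = sqrt(64) = 8
cos(theta) = u.v/(|u||v|) = 32/sqrt(1600) = 0.8
theta = acos(0.8) = 36.87 degrees

36.87 degrees


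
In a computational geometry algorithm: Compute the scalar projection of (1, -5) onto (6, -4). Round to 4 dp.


u.v = 26, |v| = sqrt(52) = 7.2111
Scalar projection = u.v / |v| = 26 / sqrt(52) = 3.6056

3.6056


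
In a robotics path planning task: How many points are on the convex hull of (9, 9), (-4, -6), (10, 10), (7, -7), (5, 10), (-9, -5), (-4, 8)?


Convex hull vertices (CCW): (-9, -5), (-4, -6), (7, -7), (10, 10), (5, 10), (-4, 8)
Count = 6

6


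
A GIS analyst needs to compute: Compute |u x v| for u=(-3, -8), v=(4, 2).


|u x v| = |(-3)*2 - (-8)*4|
= |(-6) - (-32)| = 26

26


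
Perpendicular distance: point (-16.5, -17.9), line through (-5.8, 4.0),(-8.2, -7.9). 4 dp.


|cross product| = 74.77
|line direction| = sqrt(147.37) = 12.1396
Distance = 74.77/sqrt(147.37) = 6.1592

6.1592


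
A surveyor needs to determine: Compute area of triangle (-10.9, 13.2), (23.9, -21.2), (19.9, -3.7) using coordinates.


Area = |x_A(y_B-y_C) + x_B(y_C-y_A) + x_C(y_A-y_B)|/2
= |190.75 + (-403.91) + 684.56|/2
= 471.4/2 = 235.7

235.7


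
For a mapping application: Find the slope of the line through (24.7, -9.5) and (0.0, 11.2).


slope = (y2-y1)/(x2-x1) = (11.2-(-9.5))/(0-24.7) = 20.7/(-24.7) = -0.8381

-0.8381


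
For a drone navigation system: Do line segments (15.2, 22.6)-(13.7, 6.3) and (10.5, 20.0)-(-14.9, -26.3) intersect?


Cross products: d1=151.57, d2=496.14, d3=-72.71, d4=-417.28
d1*d2 < 0 and d3*d4 < 0? no

No, they don't intersect


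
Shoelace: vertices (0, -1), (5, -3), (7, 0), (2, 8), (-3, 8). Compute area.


Shoelace sum: (0*(-3) - 5*(-1)) + (5*0 - 7*(-3)) + (7*8 - 2*0) + (2*8 - (-3)*8) + ((-3)*(-1) - 0*8)
= 125
Area = |125|/2 = 62.5

62.5


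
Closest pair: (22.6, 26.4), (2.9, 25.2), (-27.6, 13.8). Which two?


d(P0,P1) = 19.7365, d(P0,P2) = 51.7571, d(P1,P2) = 32.5609
Closest: P0 and P1

Closest pair: (22.6, 26.4) and (2.9, 25.2), distance = 19.7365


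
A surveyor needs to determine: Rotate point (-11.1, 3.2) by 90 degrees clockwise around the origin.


90° CW: (x,y) -> (y, -x)
(-11.1,3.2) -> (3.2, 11.1)

(3.2, 11.1)


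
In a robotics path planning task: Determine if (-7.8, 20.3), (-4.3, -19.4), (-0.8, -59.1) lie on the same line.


Cross product: ((-4.3)-(-7.8))*((-59.1)-20.3) - ((-19.4)-20.3)*((-0.8)-(-7.8))
= 0

Yes, collinear


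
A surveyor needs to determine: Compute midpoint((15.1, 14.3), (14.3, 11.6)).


M = ((15.1+14.3)/2, (14.3+11.6)/2)
= (14.7, 12.95)

(14.7, 12.95)


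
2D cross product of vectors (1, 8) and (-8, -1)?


u x v = u_x*v_y - u_y*v_x = 1*(-1) - 8*(-8)
= (-1) - (-64) = 63

63


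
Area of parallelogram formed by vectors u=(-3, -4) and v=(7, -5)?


|u x v| = |(-3)*(-5) - (-4)*7|
= |15 - (-28)| = 43

43


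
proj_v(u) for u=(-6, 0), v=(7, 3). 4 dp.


u.v = -42, |v| = sqrt(58) = 7.6158
Scalar projection = u.v / |v| = -42 / sqrt(58) = -5.5149

-5.5149


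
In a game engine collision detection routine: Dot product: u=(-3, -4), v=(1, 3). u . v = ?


u . v = u_x*v_x + u_y*v_y = (-3)*1 + (-4)*3
= (-3) + (-12) = -15

-15


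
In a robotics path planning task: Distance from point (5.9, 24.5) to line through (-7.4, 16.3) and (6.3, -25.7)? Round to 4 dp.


|cross product| = 670.94
|line direction| = sqrt(1951.69) = 44.1779
Distance = 670.94/sqrt(1951.69) = 15.1872

15.1872


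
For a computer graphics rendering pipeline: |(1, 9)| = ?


|u| = sqrt(1^2 + 9^2) = sqrt(82) = 9.0554

9.0554


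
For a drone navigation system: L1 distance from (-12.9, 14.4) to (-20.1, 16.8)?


|(-12.9)-(-20.1)| + |14.4-16.8| = 7.2 + 2.4 = 9.6

9.6


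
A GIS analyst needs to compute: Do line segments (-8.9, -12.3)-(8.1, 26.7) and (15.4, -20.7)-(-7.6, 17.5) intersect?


Cross products: d1=735.06, d2=-811.34, d3=-1090.5, d4=455.9
d1*d2 < 0 and d3*d4 < 0? yes

Yes, they intersect


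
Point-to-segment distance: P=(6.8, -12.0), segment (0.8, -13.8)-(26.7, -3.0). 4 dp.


Project P onto AB: t = 0.222 (clamped to [0,1])
Closest point on segment: (6.5507, -11.402)
Distance: 0.6479

0.6479


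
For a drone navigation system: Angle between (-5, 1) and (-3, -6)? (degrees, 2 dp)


u.v = 9, |u| = sqrt(26) = 5.099, |v| = sqrt(45) = 6.7082
cos(theta) = u.v/(|u||v|) = 9/sqrt(1170) = 0.263117
theta = acos(0.263117) = 74.74 degrees

74.74 degrees


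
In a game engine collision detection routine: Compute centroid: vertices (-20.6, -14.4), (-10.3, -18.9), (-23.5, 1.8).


Centroid = ((x_A+x_B+x_C)/3, (y_A+y_B+y_C)/3)
= (((-20.6)+(-10.3)+(-23.5))/3, ((-14.4)+(-18.9)+1.8)/3)
= (-18.1333, -10.5)

(-18.1333, -10.5)


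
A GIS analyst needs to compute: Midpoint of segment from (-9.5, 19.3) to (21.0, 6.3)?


M = (((-9.5)+21)/2, (19.3+6.3)/2)
= (5.75, 12.8)

(5.75, 12.8)


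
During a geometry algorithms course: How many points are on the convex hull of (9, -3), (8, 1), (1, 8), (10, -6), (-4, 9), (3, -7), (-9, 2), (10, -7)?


Convex hull vertices (CCW): (-9, 2), (3, -7), (10, -7), (10, -6), (8, 1), (1, 8), (-4, 9)
Count = 7

7


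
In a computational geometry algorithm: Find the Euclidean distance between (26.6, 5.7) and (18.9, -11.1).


dx=-7.7, dy=-16.8
d^2 = (-7.7)^2 + (-16.8)^2 = 341.53
d = sqrt(341.53) = 18.4805

18.4805


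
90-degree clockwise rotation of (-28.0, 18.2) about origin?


90° CW: (x,y) -> (y, -x)
(-28,18.2) -> (18.2, 28)

(18.2, 28)


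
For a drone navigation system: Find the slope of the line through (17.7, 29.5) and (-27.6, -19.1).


slope = (y2-y1)/(x2-x1) = ((-19.1)-29.5)/((-27.6)-17.7) = (-48.6)/(-45.3) = 1.0728

1.0728


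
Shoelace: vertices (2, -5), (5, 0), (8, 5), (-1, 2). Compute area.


Shoelace sum: (2*0 - 5*(-5)) + (5*5 - 8*0) + (8*2 - (-1)*5) + ((-1)*(-5) - 2*2)
= 72
Area = |72|/2 = 36

36


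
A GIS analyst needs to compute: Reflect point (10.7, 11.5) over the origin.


Reflection over origin: (x,y) -> (-x,-y)
(10.7, 11.5) -> (-10.7, -11.5)

(-10.7, -11.5)


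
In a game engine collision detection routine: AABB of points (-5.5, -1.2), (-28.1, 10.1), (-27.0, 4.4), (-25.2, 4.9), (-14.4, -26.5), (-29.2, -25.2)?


x range: [-29.2, -5.5]
y range: [-26.5, 10.1]
Bounding box: (-29.2,-26.5) to (-5.5,10.1)

(-29.2,-26.5) to (-5.5,10.1)


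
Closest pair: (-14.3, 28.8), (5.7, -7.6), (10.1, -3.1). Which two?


d(P0,P1) = 41.5326, d(P0,P2) = 40.1618, d(P1,P2) = 6.2936
Closest: P1 and P2

Closest pair: (5.7, -7.6) and (10.1, -3.1), distance = 6.2936


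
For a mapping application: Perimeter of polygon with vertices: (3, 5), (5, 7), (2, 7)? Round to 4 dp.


Sides: (3, 5)->(5, 7): sqrt(8) = 2.828427, (5, 7)->(2, 7): sqrt(9) = 3, (2, 7)->(3, 5): sqrt(5) = 2.236068
Sum = 8.064495
Perimeter = 8.0645

8.0645


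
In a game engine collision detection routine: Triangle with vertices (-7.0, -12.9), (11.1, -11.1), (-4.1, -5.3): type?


Side lengths squared: AB^2=330.85, BC^2=264.68, CA^2=66.17
Sorted: [66.17, 264.68, 330.85]
By sides: Scalene, By angles: Right

Scalene, Right


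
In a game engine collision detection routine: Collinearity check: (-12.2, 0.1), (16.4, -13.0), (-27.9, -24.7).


Cross product: (16.4-(-12.2))*((-24.7)-0.1) - ((-13)-0.1)*((-27.9)-(-12.2))
= -914.95

No, not collinear


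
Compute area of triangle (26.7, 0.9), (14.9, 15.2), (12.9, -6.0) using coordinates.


Area = |x_A(y_B-y_C) + x_B(y_C-y_A) + x_C(y_A-y_B)|/2
= |566.04 + (-102.81) + (-184.47)|/2
= 278.76/2 = 139.38

139.38


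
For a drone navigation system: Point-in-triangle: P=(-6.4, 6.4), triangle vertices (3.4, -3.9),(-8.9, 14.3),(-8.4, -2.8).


Cross products: AB x AP = 51.67, BC x BP = 38.8, CA x CP = 110.76
All same sign? yes

Yes, inside


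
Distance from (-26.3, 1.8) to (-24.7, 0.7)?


dx=1.6, dy=-1.1
d^2 = 1.6^2 + (-1.1)^2 = 3.77
d = sqrt(3.77) = 1.9416

1.9416


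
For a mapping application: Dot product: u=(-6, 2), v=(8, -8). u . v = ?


u . v = u_x*v_x + u_y*v_y = (-6)*8 + 2*(-8)
= (-48) + (-16) = -64

-64


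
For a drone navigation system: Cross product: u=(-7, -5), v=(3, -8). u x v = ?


u x v = u_x*v_y - u_y*v_x = (-7)*(-8) - (-5)*3
= 56 - (-15) = 71

71


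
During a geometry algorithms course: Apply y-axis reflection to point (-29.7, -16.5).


Reflection over y-axis: (x,y) -> (-x,y)
(-29.7, -16.5) -> (29.7, -16.5)

(29.7, -16.5)


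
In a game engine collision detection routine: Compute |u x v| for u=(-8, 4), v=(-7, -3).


|u x v| = |(-8)*(-3) - 4*(-7)|
= |24 - (-28)| = 52

52


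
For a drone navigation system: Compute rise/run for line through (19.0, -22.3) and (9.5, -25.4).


slope = (y2-y1)/(x2-x1) = ((-25.4)-(-22.3))/(9.5-19) = (-3.1)/(-9.5) = 0.3263

0.3263


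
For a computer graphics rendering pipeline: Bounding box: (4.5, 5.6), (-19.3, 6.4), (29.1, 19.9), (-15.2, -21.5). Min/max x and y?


x range: [-19.3, 29.1]
y range: [-21.5, 19.9]
Bounding box: (-19.3,-21.5) to (29.1,19.9)

(-19.3,-21.5) to (29.1,19.9)


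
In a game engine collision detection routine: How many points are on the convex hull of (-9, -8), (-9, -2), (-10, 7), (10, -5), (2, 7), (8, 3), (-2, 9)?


Convex hull vertices (CCW): (-10, 7), (-9, -8), (10, -5), (8, 3), (2, 7), (-2, 9)
Count = 6

6


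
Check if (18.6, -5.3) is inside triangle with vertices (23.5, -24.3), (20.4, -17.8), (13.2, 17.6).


Cross products: AB x AP = -27.05, BC x BP = -26.28, CA x CP = -9.61
All same sign? yes

Yes, inside


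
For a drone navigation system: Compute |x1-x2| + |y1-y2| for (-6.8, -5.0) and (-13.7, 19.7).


|(-6.8)-(-13.7)| + |(-5)-19.7| = 6.9 + 24.7 = 31.6

31.6


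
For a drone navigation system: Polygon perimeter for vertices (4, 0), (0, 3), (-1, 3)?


Sides: (4, 0)->(0, 3): sqrt(25) = 5, (0, 3)->(-1, 3): sqrt(1) = 1, (-1, 3)->(4, 0): sqrt(34) = 5.830952
Sum = 11.830952
Perimeter = 11.831

11.831


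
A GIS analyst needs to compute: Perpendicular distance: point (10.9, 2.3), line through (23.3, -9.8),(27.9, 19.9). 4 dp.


|cross product| = 423.94
|line direction| = sqrt(903.25) = 30.0541
Distance = 423.94/sqrt(903.25) = 14.1059

14.1059


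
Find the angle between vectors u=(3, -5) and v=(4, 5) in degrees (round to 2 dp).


u.v = -13, |u| = sqrt(34) = 5.831, |v| = sqrt(41) = 6.4031
cos(theta) = u.v/(|u||v|) = -13/sqrt(1394) = -0.348187
theta = acos(-0.348187) = 110.38 degrees

110.38 degrees


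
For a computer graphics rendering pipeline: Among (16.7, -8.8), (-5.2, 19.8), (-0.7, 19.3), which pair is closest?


d(P0,P1) = 36.0218, d(P0,P2) = 33.051, d(P1,P2) = 4.5277
Closest: P1 and P2

Closest pair: (-5.2, 19.8) and (-0.7, 19.3), distance = 4.5277


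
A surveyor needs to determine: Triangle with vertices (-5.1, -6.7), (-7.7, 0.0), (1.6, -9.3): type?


Side lengths squared: AB^2=51.65, BC^2=172.98, CA^2=51.65
Sorted: [51.65, 51.65, 172.98]
By sides: Isosceles, By angles: Obtuse

Isosceles, Obtuse


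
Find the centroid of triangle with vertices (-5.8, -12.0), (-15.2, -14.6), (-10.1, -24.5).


Centroid = ((x_A+x_B+x_C)/3, (y_A+y_B+y_C)/3)
= (((-5.8)+(-15.2)+(-10.1))/3, ((-12)+(-14.6)+(-24.5))/3)
= (-10.3667, -17.0333)

(-10.3667, -17.0333)


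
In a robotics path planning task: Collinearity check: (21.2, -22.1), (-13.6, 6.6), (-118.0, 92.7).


Cross product: ((-13.6)-21.2)*(92.7-(-22.1)) - (6.6-(-22.1))*((-118)-21.2)
= 0

Yes, collinear


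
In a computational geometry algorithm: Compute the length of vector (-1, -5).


|u| = sqrt((-1)^2 + (-5)^2) = sqrt(26) = 5.099

5.099


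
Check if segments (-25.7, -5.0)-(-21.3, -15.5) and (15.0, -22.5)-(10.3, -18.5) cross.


Cross products: d1=80.55, d2=112.3, d3=350.35, d4=318.6
d1*d2 < 0 and d3*d4 < 0? no

No, they don't intersect


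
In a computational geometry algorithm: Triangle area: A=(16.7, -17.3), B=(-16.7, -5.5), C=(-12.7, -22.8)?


Area = |x_A(y_B-y_C) + x_B(y_C-y_A) + x_C(y_A-y_B)|/2
= |288.91 + 91.85 + 149.86|/2
= 530.62/2 = 265.31

265.31


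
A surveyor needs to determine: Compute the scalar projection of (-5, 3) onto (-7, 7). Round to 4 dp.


u.v = 56, |v| = sqrt(98) = 9.8995
Scalar projection = u.v / |v| = 56 / sqrt(98) = 5.6569

5.6569


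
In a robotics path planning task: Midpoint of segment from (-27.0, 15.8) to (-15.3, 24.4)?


M = (((-27)+(-15.3))/2, (15.8+24.4)/2)
= (-21.15, 20.1)

(-21.15, 20.1)


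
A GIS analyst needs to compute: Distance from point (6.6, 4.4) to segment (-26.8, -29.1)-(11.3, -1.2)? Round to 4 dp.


Project P onto AB: t = 0.9898 (clamped to [0,1])
Closest point on segment: (10.9099, -1.4856)
Distance: 7.2949

7.2949


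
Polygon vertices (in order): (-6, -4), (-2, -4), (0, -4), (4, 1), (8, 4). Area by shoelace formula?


Shoelace sum: ((-6)*(-4) - (-2)*(-4)) + ((-2)*(-4) - 0*(-4)) + (0*1 - 4*(-4)) + (4*4 - 8*1) + (8*(-4) - (-6)*4)
= 40
Area = |40|/2 = 20

20


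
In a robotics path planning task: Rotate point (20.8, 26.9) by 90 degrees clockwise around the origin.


90° CW: (x,y) -> (y, -x)
(20.8,26.9) -> (26.9, -20.8)

(26.9, -20.8)


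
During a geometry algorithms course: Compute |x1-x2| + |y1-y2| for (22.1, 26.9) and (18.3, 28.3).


|22.1-18.3| + |26.9-28.3| = 3.8 + 1.4 = 5.2

5.2


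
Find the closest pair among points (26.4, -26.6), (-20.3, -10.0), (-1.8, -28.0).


d(P0,P1) = 49.5626, d(P0,P2) = 28.2347, d(P1,P2) = 25.8118
Closest: P1 and P2

Closest pair: (-20.3, -10.0) and (-1.8, -28.0), distance = 25.8118


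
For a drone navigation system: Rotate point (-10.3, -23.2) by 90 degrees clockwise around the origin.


90° CW: (x,y) -> (y, -x)
(-10.3,-23.2) -> (-23.2, 10.3)

(-23.2, 10.3)


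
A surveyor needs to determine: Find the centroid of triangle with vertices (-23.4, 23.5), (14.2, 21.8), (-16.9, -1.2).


Centroid = ((x_A+x_B+x_C)/3, (y_A+y_B+y_C)/3)
= (((-23.4)+14.2+(-16.9))/3, (23.5+21.8+(-1.2))/3)
= (-8.7, 14.7)

(-8.7, 14.7)


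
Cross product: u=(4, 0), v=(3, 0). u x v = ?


u x v = u_x*v_y - u_y*v_x = 4*0 - 0*3
= 0 - 0 = 0

0


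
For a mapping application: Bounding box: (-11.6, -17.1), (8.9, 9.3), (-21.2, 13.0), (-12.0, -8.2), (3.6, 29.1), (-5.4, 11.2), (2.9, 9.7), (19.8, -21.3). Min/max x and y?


x range: [-21.2, 19.8]
y range: [-21.3, 29.1]
Bounding box: (-21.2,-21.3) to (19.8,29.1)

(-21.2,-21.3) to (19.8,29.1)


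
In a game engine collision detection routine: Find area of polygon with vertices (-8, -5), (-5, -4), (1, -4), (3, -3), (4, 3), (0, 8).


Shoelace sum: ((-8)*(-4) - (-5)*(-5)) + ((-5)*(-4) - 1*(-4)) + (1*(-3) - 3*(-4)) + (3*3 - 4*(-3)) + (4*8 - 0*3) + (0*(-5) - (-8)*8)
= 157
Area = |157|/2 = 78.5

78.5


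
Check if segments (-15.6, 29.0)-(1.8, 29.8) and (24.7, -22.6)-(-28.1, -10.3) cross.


Cross products: d1=-2228.79, d2=-2485.05, d3=-930.08, d4=-673.82
d1*d2 < 0 and d3*d4 < 0? no

No, they don't intersect


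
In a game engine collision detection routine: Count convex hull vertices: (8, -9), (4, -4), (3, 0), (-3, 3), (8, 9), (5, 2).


Convex hull vertices (CCW): (-3, 3), (8, -9), (8, 9)
Count = 3

3


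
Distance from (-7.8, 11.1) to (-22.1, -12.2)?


dx=-14.3, dy=-23.3
d^2 = (-14.3)^2 + (-23.3)^2 = 747.38
d = sqrt(747.38) = 27.3383

27.3383


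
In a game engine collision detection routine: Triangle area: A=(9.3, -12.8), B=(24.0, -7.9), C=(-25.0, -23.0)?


Area = |x_A(y_B-y_C) + x_B(y_C-y_A) + x_C(y_A-y_B)|/2
= |140.43 + (-244.8) + 122.5|/2
= 18.13/2 = 9.065

9.065


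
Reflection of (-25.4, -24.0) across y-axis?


Reflection over y-axis: (x,y) -> (-x,y)
(-25.4, -24) -> (25.4, -24)

(25.4, -24)


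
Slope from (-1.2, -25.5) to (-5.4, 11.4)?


slope = (y2-y1)/(x2-x1) = (11.4-(-25.5))/((-5.4)-(-1.2)) = 36.9/(-4.2) = -8.7857

-8.7857


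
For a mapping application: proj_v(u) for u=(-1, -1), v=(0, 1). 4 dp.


u.v = -1, |v| = sqrt(1) = 1
Scalar projection = u.v / |v| = -1 / sqrt(1) = -1

-1


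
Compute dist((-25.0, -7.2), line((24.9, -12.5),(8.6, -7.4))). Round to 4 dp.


|cross product| = 168.1
|line direction| = sqrt(291.7) = 17.0792
Distance = 168.1/sqrt(291.7) = 9.8424

9.8424


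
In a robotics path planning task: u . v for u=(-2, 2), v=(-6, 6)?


u . v = u_x*v_x + u_y*v_y = (-2)*(-6) + 2*6
= 12 + 12 = 24

24


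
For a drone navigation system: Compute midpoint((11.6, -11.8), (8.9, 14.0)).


M = ((11.6+8.9)/2, ((-11.8)+14)/2)
= (10.25, 1.1)

(10.25, 1.1)


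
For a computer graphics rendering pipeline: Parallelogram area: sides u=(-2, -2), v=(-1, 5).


|u x v| = |(-2)*5 - (-2)*(-1)|
= |(-10) - 2| = 12

12


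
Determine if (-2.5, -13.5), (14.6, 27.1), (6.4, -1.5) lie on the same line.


Cross product: (14.6-(-2.5))*((-1.5)-(-13.5)) - (27.1-(-13.5))*(6.4-(-2.5))
= -156.14

No, not collinear


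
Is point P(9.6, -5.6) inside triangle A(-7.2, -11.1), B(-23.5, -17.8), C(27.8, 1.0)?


Cross products: AB x AP = 22.91, BC x BP = 3.58, CA x CP = 10.78
All same sign? yes

Yes, inside


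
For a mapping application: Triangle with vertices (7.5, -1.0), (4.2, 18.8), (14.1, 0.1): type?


Side lengths squared: AB^2=402.93, BC^2=447.7, CA^2=44.77
Sorted: [44.77, 402.93, 447.7]
By sides: Scalene, By angles: Right

Scalene, Right


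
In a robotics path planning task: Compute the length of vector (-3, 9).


|u| = sqrt((-3)^2 + 9^2) = sqrt(90) = 9.4868

9.4868


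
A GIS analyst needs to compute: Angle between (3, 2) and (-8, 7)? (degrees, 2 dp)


u.v = -10, |u| = sqrt(13) = 3.6056, |v| = sqrt(113) = 10.6301
cos(theta) = u.v/(|u||v|) = -10/sqrt(1469) = -0.260909
theta = acos(-0.260909) = 105.12 degrees

105.12 degrees


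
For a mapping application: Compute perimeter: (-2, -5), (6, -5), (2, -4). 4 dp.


Sides: (-2, -5)->(6, -5): sqrt(64) = 8, (6, -5)->(2, -4): sqrt(17) = 4.123106, (2, -4)->(-2, -5): sqrt(17) = 4.123106
Sum = 16.246212
Perimeter = 16.2462

16.2462


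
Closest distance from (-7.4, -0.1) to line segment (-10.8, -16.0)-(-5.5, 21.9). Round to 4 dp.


Project P onto AB: t = 0.4238 (clamped to [0,1])
Closest point on segment: (-8.554, 0.0614)
Distance: 1.1652

1.1652


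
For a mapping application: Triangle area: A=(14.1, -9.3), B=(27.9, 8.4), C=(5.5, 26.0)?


Area = |x_A(y_B-y_C) + x_B(y_C-y_A) + x_C(y_A-y_B)|/2
= |(-248.16) + 984.87 + (-97.35)|/2
= 639.36/2 = 319.68

319.68


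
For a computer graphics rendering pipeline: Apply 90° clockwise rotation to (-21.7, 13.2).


90° CW: (x,y) -> (y, -x)
(-21.7,13.2) -> (13.2, 21.7)

(13.2, 21.7)


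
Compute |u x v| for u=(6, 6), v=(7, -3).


|u x v| = |6*(-3) - 6*7|
= |(-18) - 42| = 60

60


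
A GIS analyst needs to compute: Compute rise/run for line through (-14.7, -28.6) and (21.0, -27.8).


slope = (y2-y1)/(x2-x1) = ((-27.8)-(-28.6))/(21-(-14.7)) = 0.8/35.7 = 0.0224

0.0224


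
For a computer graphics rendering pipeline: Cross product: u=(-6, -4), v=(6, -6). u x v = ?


u x v = u_x*v_y - u_y*v_x = (-6)*(-6) - (-4)*6
= 36 - (-24) = 60

60


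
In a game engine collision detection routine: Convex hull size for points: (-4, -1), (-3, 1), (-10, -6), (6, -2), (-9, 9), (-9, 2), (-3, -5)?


Convex hull vertices (CCW): (-10, -6), (-3, -5), (6, -2), (-9, 9)
Count = 4

4


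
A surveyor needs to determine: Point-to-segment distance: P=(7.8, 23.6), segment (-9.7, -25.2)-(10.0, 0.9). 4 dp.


Project P onto AB: t = 1 (clamped to [0,1])
Closest point on segment: (10, 0.9)
Distance: 22.8064

22.8064


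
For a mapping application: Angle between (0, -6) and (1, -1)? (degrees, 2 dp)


u.v = 6, |u| = sqrt(36) = 6, |v| = sqrt(2) = 1.4142
cos(theta) = u.v/(|u||v|) = 6/sqrt(72) = 0.707107
theta = acos(0.707107) = 45 degrees

45 degrees


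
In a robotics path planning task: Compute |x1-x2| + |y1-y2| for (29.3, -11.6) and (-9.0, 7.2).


|29.3-(-9)| + |(-11.6)-7.2| = 38.3 + 18.8 = 57.1

57.1


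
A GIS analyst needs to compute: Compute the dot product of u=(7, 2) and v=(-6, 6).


u . v = u_x*v_x + u_y*v_y = 7*(-6) + 2*6
= (-42) + 12 = -30

-30


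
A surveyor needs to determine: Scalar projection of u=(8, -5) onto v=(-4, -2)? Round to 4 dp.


u.v = -22, |v| = sqrt(20) = 4.4721
Scalar projection = u.v / |v| = -22 / sqrt(20) = -4.9193

-4.9193


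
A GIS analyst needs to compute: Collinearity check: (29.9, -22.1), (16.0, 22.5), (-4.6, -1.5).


Cross product: (16-29.9)*((-1.5)-(-22.1)) - (22.5-(-22.1))*((-4.6)-29.9)
= 1252.36

No, not collinear


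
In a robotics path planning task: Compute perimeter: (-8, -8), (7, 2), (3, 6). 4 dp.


Sides: (-8, -8)->(7, 2): sqrt(325) = 18.027756, (7, 2)->(3, 6): sqrt(32) = 5.656854, (3, 6)->(-8, -8): sqrt(317) = 17.804494
Sum = 41.489104
Perimeter = 41.4891

41.4891


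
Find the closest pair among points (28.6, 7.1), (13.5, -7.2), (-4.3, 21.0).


d(P0,P1) = 20.7966, d(P0,P2) = 35.7158, d(P1,P2) = 33.3479
Closest: P0 and P1

Closest pair: (28.6, 7.1) and (13.5, -7.2), distance = 20.7966


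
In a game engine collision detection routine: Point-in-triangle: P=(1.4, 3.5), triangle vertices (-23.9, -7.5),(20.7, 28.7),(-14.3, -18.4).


Cross products: AB x AP = -425.26, BC x BP = -27.03, CA x CP = -381.37
All same sign? yes

Yes, inside


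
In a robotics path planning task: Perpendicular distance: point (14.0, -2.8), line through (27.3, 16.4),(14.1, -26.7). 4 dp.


|cross product| = 319.79
|line direction| = sqrt(2031.85) = 45.076
Distance = 319.79/sqrt(2031.85) = 7.0945

7.0945


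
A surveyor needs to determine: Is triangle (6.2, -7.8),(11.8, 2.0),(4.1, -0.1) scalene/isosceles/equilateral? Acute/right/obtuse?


Side lengths squared: AB^2=127.4, BC^2=63.7, CA^2=63.7
Sorted: [63.7, 63.7, 127.4]
By sides: Isosceles, By angles: Right

Isosceles, Right


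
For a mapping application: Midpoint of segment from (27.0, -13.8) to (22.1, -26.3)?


M = ((27+22.1)/2, ((-13.8)+(-26.3))/2)
= (24.55, -20.05)

(24.55, -20.05)


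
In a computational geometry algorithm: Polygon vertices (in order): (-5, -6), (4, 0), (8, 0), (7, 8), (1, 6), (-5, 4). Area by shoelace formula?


Shoelace sum: ((-5)*0 - 4*(-6)) + (4*0 - 8*0) + (8*8 - 7*0) + (7*6 - 1*8) + (1*4 - (-5)*6) + ((-5)*(-6) - (-5)*4)
= 206
Area = |206|/2 = 103

103


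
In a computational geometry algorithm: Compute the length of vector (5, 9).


|u| = sqrt(5^2 + 9^2) = sqrt(106) = 10.2956

10.2956


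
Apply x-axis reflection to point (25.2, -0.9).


Reflection over x-axis: (x,y) -> (x,-y)
(25.2, -0.9) -> (25.2, 0.9)

(25.2, 0.9)


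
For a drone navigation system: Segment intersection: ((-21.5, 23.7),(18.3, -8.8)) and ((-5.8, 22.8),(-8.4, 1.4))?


Cross products: d1=-338.32, d2=597.9, d3=474.43, d4=-461.79
d1*d2 < 0 and d3*d4 < 0? yes

Yes, they intersect


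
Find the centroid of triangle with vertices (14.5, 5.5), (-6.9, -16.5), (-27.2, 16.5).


Centroid = ((x_A+x_B+x_C)/3, (y_A+y_B+y_C)/3)
= ((14.5+(-6.9)+(-27.2))/3, (5.5+(-16.5)+16.5)/3)
= (-6.5333, 1.8333)

(-6.5333, 1.8333)


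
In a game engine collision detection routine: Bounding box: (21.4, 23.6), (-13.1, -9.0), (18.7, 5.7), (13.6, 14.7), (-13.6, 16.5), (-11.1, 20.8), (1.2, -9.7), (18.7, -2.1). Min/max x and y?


x range: [-13.6, 21.4]
y range: [-9.7, 23.6]
Bounding box: (-13.6,-9.7) to (21.4,23.6)

(-13.6,-9.7) to (21.4,23.6)


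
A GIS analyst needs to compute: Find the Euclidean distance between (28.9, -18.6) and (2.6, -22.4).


dx=-26.3, dy=-3.8
d^2 = (-26.3)^2 + (-3.8)^2 = 706.13
d = sqrt(706.13) = 26.5731

26.5731
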